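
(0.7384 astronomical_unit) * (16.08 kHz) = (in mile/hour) 3.973e+15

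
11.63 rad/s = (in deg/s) 666.3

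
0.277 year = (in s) 8.735e+06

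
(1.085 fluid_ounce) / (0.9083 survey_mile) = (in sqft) 2.363e-07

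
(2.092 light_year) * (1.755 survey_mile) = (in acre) 1.381e+16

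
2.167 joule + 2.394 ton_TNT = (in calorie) 2.394e+09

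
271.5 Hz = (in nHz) 2.715e+11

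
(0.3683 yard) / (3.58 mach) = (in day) 3.198e-09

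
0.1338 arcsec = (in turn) 1.032e-07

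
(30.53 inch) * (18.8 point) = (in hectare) 5.143e-07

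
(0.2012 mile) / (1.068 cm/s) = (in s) 3.032e+04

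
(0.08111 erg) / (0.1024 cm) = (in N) 7.921e-06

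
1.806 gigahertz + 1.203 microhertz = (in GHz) 1.806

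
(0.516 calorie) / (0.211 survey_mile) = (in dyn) 635.8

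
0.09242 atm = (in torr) 70.24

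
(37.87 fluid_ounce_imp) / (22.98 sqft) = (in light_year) 5.327e-20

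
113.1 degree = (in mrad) 1974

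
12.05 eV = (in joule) 1.931e-18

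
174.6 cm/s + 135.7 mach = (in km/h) 1.663e+05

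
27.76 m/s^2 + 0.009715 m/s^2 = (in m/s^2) 27.77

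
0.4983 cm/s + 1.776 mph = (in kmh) 2.876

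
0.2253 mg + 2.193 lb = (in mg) 9.947e+05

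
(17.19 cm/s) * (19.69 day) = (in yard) 3.198e+05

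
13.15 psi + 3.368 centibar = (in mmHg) 705.3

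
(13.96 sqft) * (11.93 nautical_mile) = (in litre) 2.865e+07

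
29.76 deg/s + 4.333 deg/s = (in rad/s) 0.595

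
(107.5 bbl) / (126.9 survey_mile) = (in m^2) 8.369e-05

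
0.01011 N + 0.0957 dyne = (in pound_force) 0.002273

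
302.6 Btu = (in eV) 1.993e+24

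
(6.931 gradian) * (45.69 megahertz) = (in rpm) 4.75e+07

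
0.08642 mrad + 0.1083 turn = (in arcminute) 2340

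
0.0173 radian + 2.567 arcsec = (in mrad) 17.31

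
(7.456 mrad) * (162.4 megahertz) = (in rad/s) 1.211e+06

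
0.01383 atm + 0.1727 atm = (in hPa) 189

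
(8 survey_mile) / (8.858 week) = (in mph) 0.005376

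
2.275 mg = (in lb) 5.016e-06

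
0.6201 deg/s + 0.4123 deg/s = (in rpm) 0.1721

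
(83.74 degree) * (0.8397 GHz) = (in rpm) 1.172e+10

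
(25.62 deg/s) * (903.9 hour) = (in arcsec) 3.001e+11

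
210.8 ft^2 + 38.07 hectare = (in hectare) 38.07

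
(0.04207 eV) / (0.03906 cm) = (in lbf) 3.879e-18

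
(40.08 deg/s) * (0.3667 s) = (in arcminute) 881.8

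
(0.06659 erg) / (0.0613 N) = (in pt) 0.0003079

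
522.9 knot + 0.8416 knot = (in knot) 523.7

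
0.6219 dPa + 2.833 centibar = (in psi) 0.4109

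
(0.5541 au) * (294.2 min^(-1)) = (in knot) 7.901e+11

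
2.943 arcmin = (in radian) 0.0008561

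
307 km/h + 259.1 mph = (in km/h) 724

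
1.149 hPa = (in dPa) 1149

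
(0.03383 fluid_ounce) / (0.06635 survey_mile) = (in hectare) 9.369e-13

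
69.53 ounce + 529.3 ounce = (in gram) 1.698e+04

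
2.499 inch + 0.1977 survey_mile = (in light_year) 3.364e-14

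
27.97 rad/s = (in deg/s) 1603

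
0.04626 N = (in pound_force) 0.0104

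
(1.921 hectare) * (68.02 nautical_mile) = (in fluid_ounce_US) 8.183e+13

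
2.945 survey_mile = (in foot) 1.555e+04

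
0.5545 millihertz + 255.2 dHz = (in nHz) 2.552e+10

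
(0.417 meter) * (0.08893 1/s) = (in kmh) 0.1335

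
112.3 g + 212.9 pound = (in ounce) 3410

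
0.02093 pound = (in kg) 0.009494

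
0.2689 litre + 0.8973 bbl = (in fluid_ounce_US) 4833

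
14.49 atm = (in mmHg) 1.101e+04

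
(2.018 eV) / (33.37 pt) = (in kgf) 2.801e-18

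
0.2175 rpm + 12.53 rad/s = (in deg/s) 719.2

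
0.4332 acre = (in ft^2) 1.887e+04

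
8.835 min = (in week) 0.0008765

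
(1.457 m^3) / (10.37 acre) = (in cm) 0.003472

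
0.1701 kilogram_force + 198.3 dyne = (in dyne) 1.67e+05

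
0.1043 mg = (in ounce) 3.679e-06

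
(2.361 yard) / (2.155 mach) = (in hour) 8.173e-07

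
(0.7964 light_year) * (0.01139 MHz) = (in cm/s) 8.582e+21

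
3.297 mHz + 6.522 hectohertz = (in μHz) 6.522e+08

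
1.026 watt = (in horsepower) 0.001376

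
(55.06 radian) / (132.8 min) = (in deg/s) 0.3959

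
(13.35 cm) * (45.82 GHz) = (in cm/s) 6.117e+11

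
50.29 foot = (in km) 0.01533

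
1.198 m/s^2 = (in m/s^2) 1.198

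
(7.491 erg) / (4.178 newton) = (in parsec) 5.811e-24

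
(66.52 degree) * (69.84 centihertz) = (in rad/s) 0.8108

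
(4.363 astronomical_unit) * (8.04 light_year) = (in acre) 1.227e+25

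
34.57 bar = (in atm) 34.12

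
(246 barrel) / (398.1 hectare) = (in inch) 0.0003868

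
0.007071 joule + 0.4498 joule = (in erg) 4.569e+06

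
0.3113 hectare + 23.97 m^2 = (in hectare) 0.3137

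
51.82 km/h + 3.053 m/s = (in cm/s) 1745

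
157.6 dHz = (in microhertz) 1.576e+07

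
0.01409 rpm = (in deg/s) 0.08454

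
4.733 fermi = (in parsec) 1.534e-31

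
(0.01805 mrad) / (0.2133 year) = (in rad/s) 2.683e-12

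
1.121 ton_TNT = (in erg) 4.69e+16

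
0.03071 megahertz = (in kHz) 30.71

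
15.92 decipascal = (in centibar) 0.001592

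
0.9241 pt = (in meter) 0.000326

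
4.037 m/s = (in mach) 0.01186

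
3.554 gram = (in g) 3.554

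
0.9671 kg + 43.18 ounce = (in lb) 4.831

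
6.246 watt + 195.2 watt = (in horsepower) 0.2701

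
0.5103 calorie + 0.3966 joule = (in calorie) 0.6051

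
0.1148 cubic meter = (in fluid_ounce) 3882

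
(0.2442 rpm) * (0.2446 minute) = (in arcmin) 1290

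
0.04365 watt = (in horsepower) 5.854e-05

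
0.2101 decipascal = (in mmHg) 0.0001576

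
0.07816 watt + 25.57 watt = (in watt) 25.65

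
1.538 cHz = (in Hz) 0.01538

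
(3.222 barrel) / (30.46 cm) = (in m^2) 1.682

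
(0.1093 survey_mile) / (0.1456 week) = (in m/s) 0.001998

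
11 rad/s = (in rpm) 105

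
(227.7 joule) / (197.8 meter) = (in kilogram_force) 0.1174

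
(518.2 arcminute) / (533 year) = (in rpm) 8.564e-11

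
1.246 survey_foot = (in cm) 37.98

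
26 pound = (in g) 1.179e+04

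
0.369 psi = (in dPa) 2.544e+04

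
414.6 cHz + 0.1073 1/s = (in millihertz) 4253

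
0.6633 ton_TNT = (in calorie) 6.633e+08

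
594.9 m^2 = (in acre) 0.147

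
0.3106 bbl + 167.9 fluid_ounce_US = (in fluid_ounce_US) 1838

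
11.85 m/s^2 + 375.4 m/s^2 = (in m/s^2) 387.2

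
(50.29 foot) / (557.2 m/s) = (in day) 3.184e-07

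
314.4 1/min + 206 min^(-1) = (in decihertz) 86.73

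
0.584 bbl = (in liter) 92.85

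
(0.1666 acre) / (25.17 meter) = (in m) 26.79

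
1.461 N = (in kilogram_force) 0.149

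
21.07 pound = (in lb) 21.07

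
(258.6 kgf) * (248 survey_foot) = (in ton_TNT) 4.582e-05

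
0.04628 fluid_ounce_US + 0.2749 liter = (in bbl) 0.001738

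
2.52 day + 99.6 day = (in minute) 1.471e+05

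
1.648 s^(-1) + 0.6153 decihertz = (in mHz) 1710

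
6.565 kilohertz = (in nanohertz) 6.565e+12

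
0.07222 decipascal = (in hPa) 7.222e-05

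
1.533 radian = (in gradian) 97.59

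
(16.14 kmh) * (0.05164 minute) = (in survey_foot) 45.57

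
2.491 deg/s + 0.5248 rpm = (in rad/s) 0.09843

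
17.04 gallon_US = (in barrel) 0.4057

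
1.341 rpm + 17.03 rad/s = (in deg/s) 983.8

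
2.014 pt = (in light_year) 7.51e-20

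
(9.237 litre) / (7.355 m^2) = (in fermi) 1.256e+12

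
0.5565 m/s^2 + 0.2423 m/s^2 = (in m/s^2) 0.7988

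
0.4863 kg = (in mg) 4.863e+05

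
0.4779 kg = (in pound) 1.054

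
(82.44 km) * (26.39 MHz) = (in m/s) 2.176e+12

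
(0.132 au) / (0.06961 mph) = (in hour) 1.763e+08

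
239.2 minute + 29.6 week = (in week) 29.62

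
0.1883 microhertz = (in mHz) 0.0001883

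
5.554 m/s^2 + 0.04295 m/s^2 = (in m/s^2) 5.597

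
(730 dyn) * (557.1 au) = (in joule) 6.084e+11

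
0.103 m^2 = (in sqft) 1.109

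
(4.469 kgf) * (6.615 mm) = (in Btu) 0.0002748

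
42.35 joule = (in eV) 2.643e+20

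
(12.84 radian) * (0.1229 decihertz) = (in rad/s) 0.1578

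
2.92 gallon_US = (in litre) 11.05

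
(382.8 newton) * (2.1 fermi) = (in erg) 8.039e-06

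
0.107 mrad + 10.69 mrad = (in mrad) 10.8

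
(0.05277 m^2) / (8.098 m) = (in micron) 6516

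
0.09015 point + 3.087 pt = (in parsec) 3.632e-20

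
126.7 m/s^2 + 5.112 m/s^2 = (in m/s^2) 131.8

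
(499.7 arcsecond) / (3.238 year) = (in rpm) 2.266e-10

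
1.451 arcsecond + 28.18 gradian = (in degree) 25.36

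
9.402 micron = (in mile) 5.842e-09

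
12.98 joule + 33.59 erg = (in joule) 12.98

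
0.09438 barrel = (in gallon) 3.964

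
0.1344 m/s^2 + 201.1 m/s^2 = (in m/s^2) 201.2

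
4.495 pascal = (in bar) 4.495e-05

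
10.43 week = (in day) 73.01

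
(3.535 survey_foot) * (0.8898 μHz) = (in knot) 1.864e-06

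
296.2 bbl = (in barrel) 296.2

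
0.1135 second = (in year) 3.599e-09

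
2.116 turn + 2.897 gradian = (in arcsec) 2.752e+06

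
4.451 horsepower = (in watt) 3319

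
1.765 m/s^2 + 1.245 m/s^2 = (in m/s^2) 3.01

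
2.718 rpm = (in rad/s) 0.2846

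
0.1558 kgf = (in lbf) 0.3435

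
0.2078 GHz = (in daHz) 2.078e+07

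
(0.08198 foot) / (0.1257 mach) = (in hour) 1.622e-07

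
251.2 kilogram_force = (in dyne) 2.463e+08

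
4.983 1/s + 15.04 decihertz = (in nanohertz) 6.487e+09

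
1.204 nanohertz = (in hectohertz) 1.204e-11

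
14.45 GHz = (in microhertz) 1.445e+16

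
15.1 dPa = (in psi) 0.000219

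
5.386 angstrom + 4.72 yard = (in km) 0.004316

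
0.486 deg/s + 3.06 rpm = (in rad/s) 0.3289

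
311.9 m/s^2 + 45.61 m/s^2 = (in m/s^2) 357.5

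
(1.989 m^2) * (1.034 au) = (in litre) 3.077e+14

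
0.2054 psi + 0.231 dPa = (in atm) 0.01398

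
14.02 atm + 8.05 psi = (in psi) 214.1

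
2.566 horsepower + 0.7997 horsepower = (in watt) 2510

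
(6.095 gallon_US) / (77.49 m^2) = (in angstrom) 2.977e+06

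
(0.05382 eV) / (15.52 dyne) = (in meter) 5.556e-17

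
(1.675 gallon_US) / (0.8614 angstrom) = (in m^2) 7.361e+07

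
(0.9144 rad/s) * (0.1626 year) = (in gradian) 2.985e+08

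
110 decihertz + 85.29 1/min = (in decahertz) 1.242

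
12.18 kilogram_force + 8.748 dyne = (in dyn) 1.194e+07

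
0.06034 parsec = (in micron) 1.862e+21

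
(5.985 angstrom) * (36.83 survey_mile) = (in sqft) 0.0003818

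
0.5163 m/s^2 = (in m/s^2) 0.5163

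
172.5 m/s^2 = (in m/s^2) 172.5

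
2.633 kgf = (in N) 25.82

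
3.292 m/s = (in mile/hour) 7.364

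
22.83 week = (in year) 0.4378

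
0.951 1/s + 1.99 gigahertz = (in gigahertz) 1.99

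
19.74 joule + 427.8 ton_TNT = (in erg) 1.79e+19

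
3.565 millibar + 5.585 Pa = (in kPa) 0.3621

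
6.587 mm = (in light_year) 6.962e-19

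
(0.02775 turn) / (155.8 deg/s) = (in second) 0.06412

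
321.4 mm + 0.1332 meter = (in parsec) 1.473e-17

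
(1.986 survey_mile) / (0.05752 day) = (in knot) 1.25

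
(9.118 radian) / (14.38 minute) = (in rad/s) 0.01057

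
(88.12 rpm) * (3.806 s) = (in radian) 35.12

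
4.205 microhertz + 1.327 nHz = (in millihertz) 0.004206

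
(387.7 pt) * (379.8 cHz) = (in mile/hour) 1.162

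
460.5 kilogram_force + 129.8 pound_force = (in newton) 5093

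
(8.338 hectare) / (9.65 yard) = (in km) 9.449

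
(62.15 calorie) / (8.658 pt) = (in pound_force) 1.914e+04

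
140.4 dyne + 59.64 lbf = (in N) 265.3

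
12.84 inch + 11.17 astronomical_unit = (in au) 11.17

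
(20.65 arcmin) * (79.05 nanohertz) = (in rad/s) 4.748e-10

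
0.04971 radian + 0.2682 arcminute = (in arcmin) 171.2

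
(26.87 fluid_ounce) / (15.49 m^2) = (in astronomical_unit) 3.429e-16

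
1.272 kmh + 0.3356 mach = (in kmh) 412.7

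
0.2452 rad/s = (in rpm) 2.341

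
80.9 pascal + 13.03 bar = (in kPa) 1303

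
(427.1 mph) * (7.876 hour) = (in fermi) 5.414e+21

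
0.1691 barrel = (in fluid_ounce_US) 909.1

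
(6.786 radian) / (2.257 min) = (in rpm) 0.4785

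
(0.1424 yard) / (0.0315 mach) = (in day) 1.405e-07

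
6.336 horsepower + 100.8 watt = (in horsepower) 6.471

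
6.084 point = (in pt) 6.084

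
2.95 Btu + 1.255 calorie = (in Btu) 2.955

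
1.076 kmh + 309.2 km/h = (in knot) 167.5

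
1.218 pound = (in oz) 19.49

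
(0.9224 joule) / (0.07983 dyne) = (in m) 1.155e+06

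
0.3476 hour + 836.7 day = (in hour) 2.008e+04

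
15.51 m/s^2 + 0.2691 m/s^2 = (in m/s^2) 15.78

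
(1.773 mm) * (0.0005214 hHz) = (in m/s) 9.244e-05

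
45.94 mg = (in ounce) 0.00162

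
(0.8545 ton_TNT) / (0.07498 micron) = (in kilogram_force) 4.862e+15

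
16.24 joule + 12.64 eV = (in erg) 1.624e+08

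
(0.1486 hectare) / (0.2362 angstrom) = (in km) 6.291e+10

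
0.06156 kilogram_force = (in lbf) 0.1357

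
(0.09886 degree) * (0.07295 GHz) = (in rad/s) 1.259e+05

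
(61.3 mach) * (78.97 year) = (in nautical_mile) 2.807e+10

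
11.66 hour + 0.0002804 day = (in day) 0.4861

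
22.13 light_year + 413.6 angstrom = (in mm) 2.094e+20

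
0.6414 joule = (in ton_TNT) 1.533e-10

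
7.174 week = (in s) 4.339e+06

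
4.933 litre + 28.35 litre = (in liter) 33.28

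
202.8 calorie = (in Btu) 0.8042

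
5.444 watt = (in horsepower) 0.007301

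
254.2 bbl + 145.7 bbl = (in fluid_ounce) 2.15e+06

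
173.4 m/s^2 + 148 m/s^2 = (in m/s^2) 321.4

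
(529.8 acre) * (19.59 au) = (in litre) 6.283e+21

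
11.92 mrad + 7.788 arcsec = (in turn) 0.001903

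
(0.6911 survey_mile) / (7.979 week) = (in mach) 6.769e-07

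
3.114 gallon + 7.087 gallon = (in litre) 38.61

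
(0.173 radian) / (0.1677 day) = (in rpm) 0.000114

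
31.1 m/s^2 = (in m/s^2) 31.1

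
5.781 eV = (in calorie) 2.214e-19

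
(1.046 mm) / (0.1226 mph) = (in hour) 5.301e-06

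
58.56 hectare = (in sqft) 6.303e+06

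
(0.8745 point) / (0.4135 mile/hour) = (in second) 0.001669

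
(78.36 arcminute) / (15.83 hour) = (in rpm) 3.82e-06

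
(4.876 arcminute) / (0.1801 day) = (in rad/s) 9.115e-08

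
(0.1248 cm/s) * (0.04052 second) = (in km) 5.057e-08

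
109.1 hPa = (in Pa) 1.091e+04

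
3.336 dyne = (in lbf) 7.5e-06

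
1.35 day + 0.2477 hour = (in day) 1.36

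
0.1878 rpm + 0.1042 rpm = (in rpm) 0.292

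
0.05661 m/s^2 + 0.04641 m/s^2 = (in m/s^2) 0.103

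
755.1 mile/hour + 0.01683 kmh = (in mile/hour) 755.1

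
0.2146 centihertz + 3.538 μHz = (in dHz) 0.0215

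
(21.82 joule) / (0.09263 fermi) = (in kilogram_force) 2.402e+16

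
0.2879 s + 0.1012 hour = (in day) 0.00422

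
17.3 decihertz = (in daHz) 0.173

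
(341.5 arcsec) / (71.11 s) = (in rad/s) 2.328e-05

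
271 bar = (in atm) 267.5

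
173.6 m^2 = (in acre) 0.0429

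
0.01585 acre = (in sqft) 690.4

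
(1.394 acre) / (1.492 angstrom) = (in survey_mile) 2.349e+10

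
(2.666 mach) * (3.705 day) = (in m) 2.906e+08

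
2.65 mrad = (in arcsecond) 546.6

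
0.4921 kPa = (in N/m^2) 492.1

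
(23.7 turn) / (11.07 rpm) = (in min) 2.141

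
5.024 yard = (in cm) 459.4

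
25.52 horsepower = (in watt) 1.903e+04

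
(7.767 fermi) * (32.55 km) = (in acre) 6.247e-14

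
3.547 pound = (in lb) 3.547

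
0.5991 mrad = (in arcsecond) 123.6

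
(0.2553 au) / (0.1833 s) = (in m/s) 2.084e+11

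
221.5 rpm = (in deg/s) 1329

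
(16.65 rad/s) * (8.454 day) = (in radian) 1.216e+07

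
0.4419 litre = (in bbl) 0.002779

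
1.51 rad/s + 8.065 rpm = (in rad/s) 2.355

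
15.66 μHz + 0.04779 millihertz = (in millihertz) 0.06345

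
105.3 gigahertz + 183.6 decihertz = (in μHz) 1.053e+17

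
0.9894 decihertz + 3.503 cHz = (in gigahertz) 1.34e-10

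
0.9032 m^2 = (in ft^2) 9.722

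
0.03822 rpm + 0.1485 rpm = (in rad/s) 0.01955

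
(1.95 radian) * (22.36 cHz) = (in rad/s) 0.436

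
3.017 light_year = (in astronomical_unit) 1.908e+05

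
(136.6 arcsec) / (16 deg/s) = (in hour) 6.588e-07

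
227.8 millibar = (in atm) 0.2248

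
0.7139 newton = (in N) 0.7139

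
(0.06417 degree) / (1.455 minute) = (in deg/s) 0.0007351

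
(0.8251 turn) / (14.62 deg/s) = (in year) 6.443e-07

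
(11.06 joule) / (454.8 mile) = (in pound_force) 3.397e-06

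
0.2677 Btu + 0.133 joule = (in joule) 282.6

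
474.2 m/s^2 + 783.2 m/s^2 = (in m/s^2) 1257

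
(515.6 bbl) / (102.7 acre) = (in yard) 0.0002157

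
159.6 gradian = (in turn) 0.399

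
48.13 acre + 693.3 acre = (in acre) 741.4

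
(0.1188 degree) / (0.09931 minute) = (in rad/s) 0.000348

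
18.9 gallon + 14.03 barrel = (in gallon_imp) 506.4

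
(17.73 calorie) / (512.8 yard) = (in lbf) 0.03557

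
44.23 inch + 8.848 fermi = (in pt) 3185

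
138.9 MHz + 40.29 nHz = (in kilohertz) 1.389e+05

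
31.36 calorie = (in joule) 131.2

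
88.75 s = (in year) 2.814e-06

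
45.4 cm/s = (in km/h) 1.634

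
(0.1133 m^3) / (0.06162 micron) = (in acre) 454.3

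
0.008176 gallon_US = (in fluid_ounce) 1.047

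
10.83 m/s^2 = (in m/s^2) 10.83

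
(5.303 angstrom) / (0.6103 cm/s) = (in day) 1.006e-12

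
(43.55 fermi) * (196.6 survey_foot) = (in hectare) 2.61e-16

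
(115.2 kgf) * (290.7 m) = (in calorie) 7.849e+04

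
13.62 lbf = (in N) 60.58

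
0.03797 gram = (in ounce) 0.001339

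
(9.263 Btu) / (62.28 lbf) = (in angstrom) 3.528e+11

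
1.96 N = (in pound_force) 0.4406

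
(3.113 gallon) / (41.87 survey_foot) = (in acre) 2.282e-07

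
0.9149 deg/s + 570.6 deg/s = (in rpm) 95.25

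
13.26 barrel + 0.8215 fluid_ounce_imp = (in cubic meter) 2.108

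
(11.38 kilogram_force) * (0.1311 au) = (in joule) 2.189e+12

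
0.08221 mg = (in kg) 8.221e-08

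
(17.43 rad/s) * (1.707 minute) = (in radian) 1785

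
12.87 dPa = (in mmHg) 0.009653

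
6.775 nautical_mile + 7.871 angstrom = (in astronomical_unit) 8.387e-08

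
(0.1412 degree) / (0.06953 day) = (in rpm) 3.917e-06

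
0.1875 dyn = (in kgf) 1.912e-07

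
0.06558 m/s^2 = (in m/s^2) 0.06558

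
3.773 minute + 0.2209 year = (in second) 6.967e+06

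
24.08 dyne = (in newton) 0.0002408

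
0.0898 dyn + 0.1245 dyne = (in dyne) 0.2143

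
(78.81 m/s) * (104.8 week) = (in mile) 3.104e+06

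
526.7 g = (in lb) 1.161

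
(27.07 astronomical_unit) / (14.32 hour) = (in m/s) 7.855e+07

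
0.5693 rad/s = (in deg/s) 32.62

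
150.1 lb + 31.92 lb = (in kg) 82.56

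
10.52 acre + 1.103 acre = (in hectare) 4.704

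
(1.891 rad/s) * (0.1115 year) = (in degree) 3.81e+08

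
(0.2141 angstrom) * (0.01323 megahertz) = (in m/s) 2.833e-07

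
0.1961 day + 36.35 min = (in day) 0.2213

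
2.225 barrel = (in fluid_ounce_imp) 1.245e+04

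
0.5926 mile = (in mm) 9.537e+05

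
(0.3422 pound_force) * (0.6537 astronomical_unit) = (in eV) 9.291e+29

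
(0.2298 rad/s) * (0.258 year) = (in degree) 1.071e+08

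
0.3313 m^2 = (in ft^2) 3.566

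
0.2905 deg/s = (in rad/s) 0.00507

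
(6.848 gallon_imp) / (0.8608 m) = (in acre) 8.937e-06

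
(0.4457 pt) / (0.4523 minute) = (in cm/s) 0.0005794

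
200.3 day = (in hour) 4807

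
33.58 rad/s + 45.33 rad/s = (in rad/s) 78.91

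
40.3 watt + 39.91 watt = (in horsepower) 0.1076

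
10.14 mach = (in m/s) 3453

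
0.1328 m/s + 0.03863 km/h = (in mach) 0.0004215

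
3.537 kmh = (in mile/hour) 2.198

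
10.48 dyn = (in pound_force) 2.356e-05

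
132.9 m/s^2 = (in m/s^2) 132.9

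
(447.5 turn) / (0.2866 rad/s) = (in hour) 2.725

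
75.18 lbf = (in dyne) 3.344e+07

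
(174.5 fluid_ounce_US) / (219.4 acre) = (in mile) 3.612e-12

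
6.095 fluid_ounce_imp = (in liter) 0.1732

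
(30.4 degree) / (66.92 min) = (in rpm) 0.001262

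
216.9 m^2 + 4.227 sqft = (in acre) 0.05369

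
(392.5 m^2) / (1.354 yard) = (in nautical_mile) 0.1712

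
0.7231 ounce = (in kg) 0.0205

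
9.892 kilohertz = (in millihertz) 9.892e+06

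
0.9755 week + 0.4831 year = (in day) 183.2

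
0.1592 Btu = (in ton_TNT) 4.014e-08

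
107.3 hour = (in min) 6438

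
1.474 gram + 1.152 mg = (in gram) 1.475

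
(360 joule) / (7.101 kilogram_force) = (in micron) 5.17e+06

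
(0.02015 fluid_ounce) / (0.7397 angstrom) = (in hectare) 0.8056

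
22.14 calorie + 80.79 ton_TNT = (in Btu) 3.204e+08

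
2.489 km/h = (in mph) 1.547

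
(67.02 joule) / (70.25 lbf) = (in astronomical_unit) 1.434e-12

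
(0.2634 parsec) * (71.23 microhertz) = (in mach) 1.7e+09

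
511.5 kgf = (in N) 5016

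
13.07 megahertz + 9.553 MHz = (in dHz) 2.262e+08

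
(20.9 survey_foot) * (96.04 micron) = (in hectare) 6.118e-08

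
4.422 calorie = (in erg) 1.85e+08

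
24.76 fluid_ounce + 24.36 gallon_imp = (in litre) 111.5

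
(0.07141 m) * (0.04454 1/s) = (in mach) 9.341e-06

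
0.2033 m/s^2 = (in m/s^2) 0.2033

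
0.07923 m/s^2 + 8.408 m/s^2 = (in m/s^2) 8.487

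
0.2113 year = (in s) 6.664e+06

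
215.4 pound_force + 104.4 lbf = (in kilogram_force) 145.1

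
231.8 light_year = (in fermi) 2.193e+33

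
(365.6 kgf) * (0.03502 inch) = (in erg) 3.189e+07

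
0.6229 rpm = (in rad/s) 0.06523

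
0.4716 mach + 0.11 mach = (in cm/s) 1.98e+04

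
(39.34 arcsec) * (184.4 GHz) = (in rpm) 3.358e+08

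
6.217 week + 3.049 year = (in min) 1.665e+06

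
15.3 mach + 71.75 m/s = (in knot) 1.027e+04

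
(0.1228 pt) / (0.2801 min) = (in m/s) 2.578e-06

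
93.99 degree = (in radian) 1.64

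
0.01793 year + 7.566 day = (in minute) 2.032e+04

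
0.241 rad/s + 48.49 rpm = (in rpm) 50.79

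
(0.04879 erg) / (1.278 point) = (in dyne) 1.082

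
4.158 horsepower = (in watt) 3101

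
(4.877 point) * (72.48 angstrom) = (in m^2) 1.247e-11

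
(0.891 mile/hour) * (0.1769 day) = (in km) 6.088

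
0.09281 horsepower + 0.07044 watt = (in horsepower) 0.0929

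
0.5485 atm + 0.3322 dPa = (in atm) 0.5485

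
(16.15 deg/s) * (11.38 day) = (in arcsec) 5.717e+10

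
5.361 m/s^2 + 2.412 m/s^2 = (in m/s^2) 7.773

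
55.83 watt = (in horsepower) 0.07487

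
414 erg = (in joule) 4.14e-05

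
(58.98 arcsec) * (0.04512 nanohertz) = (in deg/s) 7.392e-13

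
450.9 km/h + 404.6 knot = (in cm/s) 3.334e+04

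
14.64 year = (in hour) 1.282e+05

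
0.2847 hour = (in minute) 17.08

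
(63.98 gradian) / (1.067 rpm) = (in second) 8.994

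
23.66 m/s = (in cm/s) 2366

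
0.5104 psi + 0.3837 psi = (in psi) 0.8941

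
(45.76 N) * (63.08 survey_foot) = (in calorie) 210.3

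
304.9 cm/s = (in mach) 0.008954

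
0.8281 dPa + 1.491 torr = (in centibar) 0.1989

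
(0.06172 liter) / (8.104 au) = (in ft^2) 5.48e-16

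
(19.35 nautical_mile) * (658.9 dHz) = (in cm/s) 2.361e+08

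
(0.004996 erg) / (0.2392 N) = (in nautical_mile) 1.128e-12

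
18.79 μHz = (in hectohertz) 1.879e-07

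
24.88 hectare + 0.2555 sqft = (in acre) 61.48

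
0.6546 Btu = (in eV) 4.311e+21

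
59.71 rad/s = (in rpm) 570.2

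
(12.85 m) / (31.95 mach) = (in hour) 3.281e-07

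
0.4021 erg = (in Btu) 3.811e-11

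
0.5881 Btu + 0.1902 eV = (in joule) 620.5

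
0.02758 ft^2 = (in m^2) 0.002562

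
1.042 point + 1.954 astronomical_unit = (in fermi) 2.923e+26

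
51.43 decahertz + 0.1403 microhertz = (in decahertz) 51.43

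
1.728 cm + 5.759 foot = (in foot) 5.816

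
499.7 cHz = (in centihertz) 499.7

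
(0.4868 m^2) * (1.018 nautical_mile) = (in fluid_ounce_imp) 3.23e+07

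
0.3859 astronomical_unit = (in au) 0.3859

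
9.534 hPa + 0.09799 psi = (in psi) 0.2363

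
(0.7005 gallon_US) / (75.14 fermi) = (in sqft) 3.799e+11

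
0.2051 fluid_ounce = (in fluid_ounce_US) 0.2051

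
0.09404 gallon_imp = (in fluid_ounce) 14.46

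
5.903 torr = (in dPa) 7870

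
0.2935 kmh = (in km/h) 0.2935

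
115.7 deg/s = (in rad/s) 2.019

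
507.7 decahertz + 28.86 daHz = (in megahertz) 0.005366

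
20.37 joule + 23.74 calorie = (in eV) 7.471e+20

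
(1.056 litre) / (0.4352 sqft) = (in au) 1.746e-13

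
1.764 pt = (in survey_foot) 0.002042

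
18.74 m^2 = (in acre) 0.004631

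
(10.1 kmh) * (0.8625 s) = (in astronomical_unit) 1.618e-11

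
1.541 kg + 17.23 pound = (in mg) 9.356e+06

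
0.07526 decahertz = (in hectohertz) 0.007526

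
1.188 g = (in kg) 0.001188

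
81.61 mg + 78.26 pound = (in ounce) 1252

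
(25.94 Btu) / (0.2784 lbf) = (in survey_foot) 7.251e+04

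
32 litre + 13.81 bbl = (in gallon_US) 588.5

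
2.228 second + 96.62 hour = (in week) 0.5751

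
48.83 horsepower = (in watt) 3.641e+04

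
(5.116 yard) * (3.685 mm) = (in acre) 4.26e-06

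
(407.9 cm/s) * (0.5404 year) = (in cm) 6.951e+09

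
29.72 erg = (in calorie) 7.103e-07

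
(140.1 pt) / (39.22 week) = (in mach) 6.119e-12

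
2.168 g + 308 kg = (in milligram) 3.08e+08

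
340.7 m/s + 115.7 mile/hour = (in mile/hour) 877.8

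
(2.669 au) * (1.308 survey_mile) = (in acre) 2.077e+11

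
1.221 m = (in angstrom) 1.221e+10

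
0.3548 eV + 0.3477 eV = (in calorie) 2.69e-20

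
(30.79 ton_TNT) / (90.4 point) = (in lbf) 9.081e+11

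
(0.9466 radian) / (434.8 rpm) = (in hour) 5.775e-06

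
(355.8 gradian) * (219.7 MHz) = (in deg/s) 7.035e+10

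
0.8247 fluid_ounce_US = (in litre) 0.02439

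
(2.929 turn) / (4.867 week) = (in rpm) 5.97e-05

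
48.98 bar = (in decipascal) 4.898e+07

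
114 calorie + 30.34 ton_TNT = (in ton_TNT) 30.34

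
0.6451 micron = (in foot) 2.116e-06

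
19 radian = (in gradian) 1210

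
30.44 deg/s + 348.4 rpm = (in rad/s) 37.02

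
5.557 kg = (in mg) 5.557e+06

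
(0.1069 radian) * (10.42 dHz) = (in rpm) 1.064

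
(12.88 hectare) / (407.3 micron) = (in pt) 8.964e+11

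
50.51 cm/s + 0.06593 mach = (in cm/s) 2295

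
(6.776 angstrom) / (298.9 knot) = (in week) 7.286e-18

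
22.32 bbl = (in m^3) 3.549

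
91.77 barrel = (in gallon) 3854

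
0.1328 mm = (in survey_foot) 0.0004357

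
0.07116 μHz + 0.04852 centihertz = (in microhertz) 485.3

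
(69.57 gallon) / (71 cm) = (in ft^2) 3.993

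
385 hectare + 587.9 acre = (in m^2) 6.229e+06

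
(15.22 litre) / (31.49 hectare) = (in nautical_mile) 2.61e-11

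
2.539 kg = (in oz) 89.56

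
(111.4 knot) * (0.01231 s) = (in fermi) 7.055e+14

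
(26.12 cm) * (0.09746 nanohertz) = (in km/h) 9.164e-11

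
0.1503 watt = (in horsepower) 0.0002016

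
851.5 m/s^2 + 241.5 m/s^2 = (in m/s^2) 1093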